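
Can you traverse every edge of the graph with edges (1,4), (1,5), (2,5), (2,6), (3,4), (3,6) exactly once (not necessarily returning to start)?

Step 1: Find the degree of each vertex:
  deg(1) = 2
  deg(2) = 2
  deg(3) = 2
  deg(4) = 2
  deg(5) = 2
  deg(6) = 2

Step 2: Count vertices with odd degree:
  All vertices have even degree (0 odd-degree vertices)

Step 3: Apply Euler's theorem:
  - Eulerian circuit exists iff graph is connected and all vertices have even degree
  - Eulerian path exists iff graph is connected and has 0 or 2 odd-degree vertices

Graph is connected with 0 odd-degree vertices.
Both Eulerian circuit and Eulerian path exist.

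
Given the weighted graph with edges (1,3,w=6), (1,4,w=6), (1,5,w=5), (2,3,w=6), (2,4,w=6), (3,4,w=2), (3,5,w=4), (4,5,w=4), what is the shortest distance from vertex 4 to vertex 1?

Step 1: Build adjacency list with weights:
  1: 3(w=6), 4(w=6), 5(w=5)
  2: 3(w=6), 4(w=6)
  3: 1(w=6), 2(w=6), 4(w=2), 5(w=4)
  4: 1(w=6), 2(w=6), 3(w=2), 5(w=4)
  5: 1(w=5), 3(w=4), 4(w=4)

Step 2: Apply Dijkstra's algorithm from vertex 4:
  Visit vertex 4 (distance=0)
    Update dist[1] = 6
    Update dist[2] = 6
    Update dist[3] = 2
    Update dist[5] = 4
  Visit vertex 3 (distance=2)
  Visit vertex 5 (distance=4)
  Visit vertex 1 (distance=6)

Step 3: Shortest path: 4 -> 1
Total weight: 6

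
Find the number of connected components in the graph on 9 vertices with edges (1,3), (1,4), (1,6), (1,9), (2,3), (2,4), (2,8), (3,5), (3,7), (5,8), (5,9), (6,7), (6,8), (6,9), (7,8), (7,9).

Step 1: Build adjacency list from edges:
  1: 3, 4, 6, 9
  2: 3, 4, 8
  3: 1, 2, 5, 7
  4: 1, 2
  5: 3, 8, 9
  6: 1, 7, 8, 9
  7: 3, 6, 8, 9
  8: 2, 5, 6, 7
  9: 1, 5, 6, 7

Step 2: Run BFS/DFS from vertex 1:
  Visited: {1, 3, 4, 6, 9, 2, 5, 7, 8}
  Reached 9 of 9 vertices

Step 3: All 9 vertices reached from vertex 1, so the graph is connected.
Number of connected components: 1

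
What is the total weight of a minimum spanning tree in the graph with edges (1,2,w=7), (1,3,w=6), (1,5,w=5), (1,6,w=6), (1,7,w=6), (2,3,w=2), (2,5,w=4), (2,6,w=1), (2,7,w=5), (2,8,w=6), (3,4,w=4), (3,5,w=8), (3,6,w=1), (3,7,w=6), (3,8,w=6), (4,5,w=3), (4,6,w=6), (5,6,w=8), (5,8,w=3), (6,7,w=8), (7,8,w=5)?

Apply Kruskal's algorithm (sort edges by weight, add if no cycle):

Sorted edges by weight:
  (2,6) w=1
  (3,6) w=1
  (2,3) w=2
  (4,5) w=3
  (5,8) w=3
  (2,5) w=4
  (3,4) w=4
  (1,5) w=5
  (2,7) w=5
  (7,8) w=5
  (1,6) w=6
  (1,3) w=6
  (1,7) w=6
  (2,8) w=6
  (3,7) w=6
  (3,8) w=6
  (4,6) w=6
  (1,2) w=7
  (3,5) w=8
  (5,6) w=8
  (6,7) w=8

Add edge (2,6) w=1 -- no cycle. Running total: 1
Add edge (3,6) w=1 -- no cycle. Running total: 2
Skip edge (2,3) w=2 -- would create cycle
Add edge (4,5) w=3 -- no cycle. Running total: 5
Add edge (5,8) w=3 -- no cycle. Running total: 8
Add edge (2,5) w=4 -- no cycle. Running total: 12
Skip edge (3,4) w=4 -- would create cycle
Add edge (1,5) w=5 -- no cycle. Running total: 17
Add edge (2,7) w=5 -- no cycle. Running total: 22

MST edges: (2,6,w=1), (3,6,w=1), (4,5,w=3), (5,8,w=3), (2,5,w=4), (1,5,w=5), (2,7,w=5)
Total MST weight: 1 + 1 + 3 + 3 + 4 + 5 + 5 = 22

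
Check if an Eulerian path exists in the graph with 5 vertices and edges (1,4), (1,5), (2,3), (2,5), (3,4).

Step 1: Find the degree of each vertex:
  deg(1) = 2
  deg(2) = 2
  deg(3) = 2
  deg(4) = 2
  deg(5) = 2

Step 2: Count vertices with odd degree:
  All vertices have even degree (0 odd-degree vertices)

Step 3: Apply Euler's theorem:
  - Eulerian circuit exists iff graph is connected and all vertices have even degree
  - Eulerian path exists iff graph is connected and has 0 or 2 odd-degree vertices

Graph is connected with 0 odd-degree vertices.
Both Eulerian circuit and Eulerian path exist.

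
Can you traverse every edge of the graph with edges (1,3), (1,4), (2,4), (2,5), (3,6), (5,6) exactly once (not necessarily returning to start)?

Step 1: Find the degree of each vertex:
  deg(1) = 2
  deg(2) = 2
  deg(3) = 2
  deg(4) = 2
  deg(5) = 2
  deg(6) = 2

Step 2: Count vertices with odd degree:
  All vertices have even degree (0 odd-degree vertices)

Step 3: Apply Euler's theorem:
  - Eulerian circuit exists iff graph is connected and all vertices have even degree
  - Eulerian path exists iff graph is connected and has 0 or 2 odd-degree vertices

Graph is connected with 0 odd-degree vertices.
Both Eulerian circuit and Eulerian path exist.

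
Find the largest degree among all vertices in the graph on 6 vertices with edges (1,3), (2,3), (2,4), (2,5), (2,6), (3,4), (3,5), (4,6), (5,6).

Step 1: Count edges incident to each vertex:
  deg(1) = 1 (neighbors: 3)
  deg(2) = 4 (neighbors: 3, 4, 5, 6)
  deg(3) = 4 (neighbors: 1, 2, 4, 5)
  deg(4) = 3 (neighbors: 2, 3, 6)
  deg(5) = 3 (neighbors: 2, 3, 6)
  deg(6) = 3 (neighbors: 2, 4, 5)

Step 2: Find maximum:
  max(1, 4, 4, 3, 3, 3) = 4 (vertex 2)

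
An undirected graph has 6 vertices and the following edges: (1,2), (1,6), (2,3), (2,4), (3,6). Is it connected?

Step 1: Build adjacency list from edges:
  1: 2, 6
  2: 1, 3, 4
  3: 2, 6
  4: 2
  5: (none)
  6: 1, 3

Step 2: Run BFS/DFS from vertex 1:
  Visited: {1, 2, 6, 3, 4}
  Reached 5 of 6 vertices

Step 3: Only 5 of 6 vertices reached. Graph is disconnected.
Connected components: {1, 2, 3, 4, 6}, {5}
Answer: No, the graph is not connected (2 components).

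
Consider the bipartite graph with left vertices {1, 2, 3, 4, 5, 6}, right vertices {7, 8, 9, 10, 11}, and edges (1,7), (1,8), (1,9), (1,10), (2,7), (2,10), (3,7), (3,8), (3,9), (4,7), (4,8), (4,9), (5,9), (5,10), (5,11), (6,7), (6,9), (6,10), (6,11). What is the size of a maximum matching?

Step 1: List the neighbors of each left vertex:
  1: 7, 8, 9, 10
  2: 7, 10
  3: 7, 8, 9
  4: 7, 8, 9
  5: 9, 10, 11
  6: 7, 9, 10, 11

Step 2: Greedily match left vertices, then look for augmenting paths:
  Match 1 -- 7
  Match 2 -- 10
  Match 3 -- 8
  Match 4 -- 9
  Match 5 -- 11
  No augmenting path remains.

Step 3: Verify this is maximum:
  Matching size 5 = min(|L|, |R|) = min(6, 5), which is an upper bound, so this matching is maximum.

Maximum matching: {(1,7), (2,10), (3,8), (4,9), (5,11)}
Size: 5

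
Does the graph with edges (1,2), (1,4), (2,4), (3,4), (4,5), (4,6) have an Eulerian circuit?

Step 1: Find the degree of each vertex:
  deg(1) = 2
  deg(2) = 2
  deg(3) = 1
  deg(4) = 5
  deg(5) = 1
  deg(6) = 1

Step 2: Count vertices with odd degree:
  Odd-degree vertices: 3, 4, 5, 6 (4 total)

Step 3: Apply Euler's theorem:
  - Eulerian circuit exists iff graph is connected and all vertices have even degree
  - Eulerian path exists iff graph is connected and has 0 or 2 odd-degree vertices

Graph has 4 odd-degree vertices (need 0 or 2).
Neither Eulerian path nor Eulerian circuit exists.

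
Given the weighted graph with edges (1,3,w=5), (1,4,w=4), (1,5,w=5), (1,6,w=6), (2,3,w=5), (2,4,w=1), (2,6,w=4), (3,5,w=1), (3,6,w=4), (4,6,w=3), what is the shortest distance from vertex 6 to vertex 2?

Step 1: Build adjacency list with weights:
  1: 3(w=5), 4(w=4), 5(w=5), 6(w=6)
  2: 3(w=5), 4(w=1), 6(w=4)
  3: 1(w=5), 2(w=5), 5(w=1), 6(w=4)
  4: 1(w=4), 2(w=1), 6(w=3)
  5: 1(w=5), 3(w=1)
  6: 1(w=6), 2(w=4), 3(w=4), 4(w=3)

Step 2: Apply Dijkstra's algorithm from vertex 6:
  Visit vertex 6 (distance=0)
    Update dist[1] = 6
    Update dist[2] = 4
    Update dist[3] = 4
    Update dist[4] = 3
  Visit vertex 4 (distance=3)
  Visit vertex 2 (distance=4)

Step 3: Shortest path: 6 -> 2
Total weight: 4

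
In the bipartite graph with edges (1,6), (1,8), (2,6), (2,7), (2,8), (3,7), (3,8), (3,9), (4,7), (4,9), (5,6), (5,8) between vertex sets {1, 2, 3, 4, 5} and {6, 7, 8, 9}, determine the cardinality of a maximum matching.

Step 1: List the neighbors of each left vertex:
  1: 6, 8
  2: 6, 7, 8
  3: 7, 8, 9
  4: 7, 9
  5: 6, 8

Step 2: Greedily match left vertices, then look for augmenting paths:
  Match 1 -- 6
  Match 2 -- 7
  Match 3 -- 8
  Match 4 -- 9
  No augmenting path remains.

Step 3: Verify this is maximum:
  Matching size 4 = min(|L|, |R|) = min(5, 4), which is an upper bound, so this matching is maximum.

Maximum matching: {(1,6), (2,7), (3,8), (4,9)}
Size: 4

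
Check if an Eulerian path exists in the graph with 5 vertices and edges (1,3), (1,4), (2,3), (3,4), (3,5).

Step 1: Find the degree of each vertex:
  deg(1) = 2
  deg(2) = 1
  deg(3) = 4
  deg(4) = 2
  deg(5) = 1

Step 2: Count vertices with odd degree:
  Odd-degree vertices: 2, 5 (2 total)

Step 3: Apply Euler's theorem:
  - Eulerian circuit exists iff graph is connected and all vertices have even degree
  - Eulerian path exists iff graph is connected and has 0 or 2 odd-degree vertices

Graph is connected with exactly 2 odd-degree vertices (2, 5).
Eulerian path exists (starting and ending at the odd-degree vertices), but no Eulerian circuit.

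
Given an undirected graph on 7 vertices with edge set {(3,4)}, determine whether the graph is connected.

Step 1: Build adjacency list from edges:
  1: (none)
  2: (none)
  3: 4
  4: 3
  5: (none)
  6: (none)
  7: (none)

Step 2: Run BFS/DFS from vertex 1:
  Visited: {1}
  Reached 1 of 7 vertices

Step 3: Only 1 of 7 vertices reached. Graph is disconnected.
Connected components: {1}, {2}, {3, 4}, {5}, {6}, {7}
Answer: No, the graph is not connected (6 components).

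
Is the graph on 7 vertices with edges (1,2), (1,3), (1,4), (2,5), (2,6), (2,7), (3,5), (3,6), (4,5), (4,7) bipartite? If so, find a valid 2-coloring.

Step 1: Attempt 2-coloring using BFS:
  Start at vertex 1, assign color 0
  Color vertex 2 with color 1 (neighbor of 1)
  Color vertex 3 with color 1 (neighbor of 1)
  Color vertex 4 with color 1 (neighbor of 1)
  Color vertex 5 with color 0 (neighbor of 2)
  Color vertex 6 with color 0 (neighbor of 2)
  Color vertex 7 with color 0 (neighbor of 2)

Step 2: 2-coloring succeeded. No conflicts found.
  Set A (color 0): {1, 5, 6, 7}
  Set B (color 1): {2, 3, 4}

The graph is bipartite with partition {1, 5, 6, 7}, {2, 3, 4}.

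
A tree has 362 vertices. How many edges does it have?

A tree on n vertices always has exactly n - 1 edges.
For n = 362: edges = 362 - 1 = 361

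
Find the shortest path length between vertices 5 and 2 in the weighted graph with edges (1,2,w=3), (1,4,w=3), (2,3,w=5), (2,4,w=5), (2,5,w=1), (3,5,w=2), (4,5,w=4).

Step 1: Build adjacency list with weights:
  1: 2(w=3), 4(w=3)
  2: 1(w=3), 3(w=5), 4(w=5), 5(w=1)
  3: 2(w=5), 5(w=2)
  4: 1(w=3), 2(w=5), 5(w=4)
  5: 2(w=1), 3(w=2), 4(w=4)

Step 2: Apply Dijkstra's algorithm from vertex 5:
  Visit vertex 5 (distance=0)
    Update dist[2] = 1
    Update dist[3] = 2
    Update dist[4] = 4
  Visit vertex 2 (distance=1)
    Update dist[1] = 4

Step 3: Shortest path: 5 -> 2
Total weight: 1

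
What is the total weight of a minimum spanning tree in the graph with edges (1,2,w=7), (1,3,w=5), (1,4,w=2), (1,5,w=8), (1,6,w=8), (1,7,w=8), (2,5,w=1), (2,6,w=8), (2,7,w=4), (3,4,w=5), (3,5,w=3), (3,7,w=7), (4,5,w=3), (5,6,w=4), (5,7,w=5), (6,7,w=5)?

Apply Kruskal's algorithm (sort edges by weight, add if no cycle):

Sorted edges by weight:
  (2,5) w=1
  (1,4) w=2
  (3,5) w=3
  (4,5) w=3
  (2,7) w=4
  (5,6) w=4
  (1,3) w=5
  (3,4) w=5
  (5,7) w=5
  (6,7) w=5
  (1,2) w=7
  (3,7) w=7
  (1,6) w=8
  (1,5) w=8
  (1,7) w=8
  (2,6) w=8

Add edge (2,5) w=1 -- no cycle. Running total: 1
Add edge (1,4) w=2 -- no cycle. Running total: 3
Add edge (3,5) w=3 -- no cycle. Running total: 6
Add edge (4,5) w=3 -- no cycle. Running total: 9
Add edge (2,7) w=4 -- no cycle. Running total: 13
Add edge (5,6) w=4 -- no cycle. Running total: 17

MST edges: (2,5,w=1), (1,4,w=2), (3,5,w=3), (4,5,w=3), (2,7,w=4), (5,6,w=4)
Total MST weight: 1 + 2 + 3 + 3 + 4 + 4 = 17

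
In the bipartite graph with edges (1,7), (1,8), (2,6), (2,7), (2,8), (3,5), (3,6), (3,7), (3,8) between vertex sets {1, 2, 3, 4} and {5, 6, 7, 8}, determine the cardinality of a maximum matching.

Step 1: List the neighbors of each left vertex:
  1: 7, 8
  2: 6, 7, 8
  3: 5, 6, 7, 8
  4: (none)

Step 2: Greedily match left vertices, then look for augmenting paths:
  Match 1 -- 7
  Match 2 -- 6
  Match 3 -- 5
  No augmenting path remains.

Step 3: Verify this is maximum:
  Matching has size 3. The vertex set {1, 2, 3} covers every edge and has size 3; any matching has at most one edge per cover vertex, so 3 is maximum (König's theorem).

Maximum matching: {(1,7), (2,6), (3,5)}
Size: 3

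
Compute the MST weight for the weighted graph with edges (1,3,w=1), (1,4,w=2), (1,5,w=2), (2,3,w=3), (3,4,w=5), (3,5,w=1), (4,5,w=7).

Apply Kruskal's algorithm (sort edges by weight, add if no cycle):

Sorted edges by weight:
  (1,3) w=1
  (3,5) w=1
  (1,4) w=2
  (1,5) w=2
  (2,3) w=3
  (3,4) w=5
  (4,5) w=7

Add edge (1,3) w=1 -- no cycle. Running total: 1
Add edge (3,5) w=1 -- no cycle. Running total: 2
Add edge (1,4) w=2 -- no cycle. Running total: 4
Skip edge (1,5) w=2 -- would create cycle
Add edge (2,3) w=3 -- no cycle. Running total: 7

MST edges: (1,3,w=1), (3,5,w=1), (1,4,w=2), (2,3,w=3)
Total MST weight: 1 + 1 + 2 + 3 = 7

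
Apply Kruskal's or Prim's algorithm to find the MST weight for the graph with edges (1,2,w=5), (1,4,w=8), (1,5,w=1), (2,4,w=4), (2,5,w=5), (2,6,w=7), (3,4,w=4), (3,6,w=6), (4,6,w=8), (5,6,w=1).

Apply Kruskal's algorithm (sort edges by weight, add if no cycle):

Sorted edges by weight:
  (1,5) w=1
  (5,6) w=1
  (2,4) w=4
  (3,4) w=4
  (1,2) w=5
  (2,5) w=5
  (3,6) w=6
  (2,6) w=7
  (1,4) w=8
  (4,6) w=8

Add edge (1,5) w=1 -- no cycle. Running total: 1
Add edge (5,6) w=1 -- no cycle. Running total: 2
Add edge (2,4) w=4 -- no cycle. Running total: 6
Add edge (3,4) w=4 -- no cycle. Running total: 10
Add edge (1,2) w=5 -- no cycle. Running total: 15

MST edges: (1,5,w=1), (5,6,w=1), (2,4,w=4), (3,4,w=4), (1,2,w=5)
Total MST weight: 1 + 1 + 4 + 4 + 5 = 15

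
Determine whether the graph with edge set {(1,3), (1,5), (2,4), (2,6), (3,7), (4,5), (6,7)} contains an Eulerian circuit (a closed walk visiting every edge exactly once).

Step 1: Find the degree of each vertex:
  deg(1) = 2
  deg(2) = 2
  deg(3) = 2
  deg(4) = 2
  deg(5) = 2
  deg(6) = 2
  deg(7) = 2

Step 2: Count vertices with odd degree:
  All vertices have even degree (0 odd-degree vertices)

Step 3: Apply Euler's theorem:
  - Eulerian circuit exists iff graph is connected and all vertices have even degree
  - Eulerian path exists iff graph is connected and has 0 or 2 odd-degree vertices

Graph is connected with 0 odd-degree vertices.
Both Eulerian circuit and Eulerian path exist.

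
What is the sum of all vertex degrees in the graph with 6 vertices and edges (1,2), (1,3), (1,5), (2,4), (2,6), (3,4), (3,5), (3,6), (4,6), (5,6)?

Step 1: Count edges incident to each vertex:
  deg(1) = 3 (neighbors: 2, 3, 5)
  deg(2) = 3 (neighbors: 1, 4, 6)
  deg(3) = 4 (neighbors: 1, 4, 5, 6)
  deg(4) = 3 (neighbors: 2, 3, 6)
  deg(5) = 3 (neighbors: 1, 3, 6)
  deg(6) = 4 (neighbors: 2, 3, 4, 5)

Step 2: Sum all degrees:
  3 + 3 + 4 + 3 + 3 + 4 = 20

Verification: sum of degrees = 2 * |E| = 2 * 10 = 20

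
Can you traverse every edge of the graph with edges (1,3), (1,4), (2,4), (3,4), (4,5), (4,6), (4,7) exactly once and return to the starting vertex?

Step 1: Find the degree of each vertex:
  deg(1) = 2
  deg(2) = 1
  deg(3) = 2
  deg(4) = 6
  deg(5) = 1
  deg(6) = 1
  deg(7) = 1

Step 2: Count vertices with odd degree:
  Odd-degree vertices: 2, 5, 6, 7 (4 total)

Step 3: Apply Euler's theorem:
  - Eulerian circuit exists iff graph is connected and all vertices have even degree
  - Eulerian path exists iff graph is connected and has 0 or 2 odd-degree vertices

Graph has 4 odd-degree vertices (need 0 or 2).
Neither Eulerian path nor Eulerian circuit exists.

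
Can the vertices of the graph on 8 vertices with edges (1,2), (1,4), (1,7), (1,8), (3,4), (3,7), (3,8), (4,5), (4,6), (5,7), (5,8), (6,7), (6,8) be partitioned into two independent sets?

Step 1: Attempt 2-coloring using BFS:
  Start at vertex 1, assign color 0
  Color vertex 2 with color 1 (neighbor of 1)
  Color vertex 4 with color 1 (neighbor of 1)
  Color vertex 7 with color 1 (neighbor of 1)
  Color vertex 8 with color 1 (neighbor of 1)
  Color vertex 3 with color 0 (neighbor of 4)
  Color vertex 5 with color 0 (neighbor of 4)
  Color vertex 6 with color 0 (neighbor of 4)

Step 2: 2-coloring succeeded. No conflicts found.
  Set A (color 0): {1, 3, 5, 6}
  Set B (color 1): {2, 4, 7, 8}

The graph is bipartite with partition {1, 3, 5, 6}, {2, 4, 7, 8}.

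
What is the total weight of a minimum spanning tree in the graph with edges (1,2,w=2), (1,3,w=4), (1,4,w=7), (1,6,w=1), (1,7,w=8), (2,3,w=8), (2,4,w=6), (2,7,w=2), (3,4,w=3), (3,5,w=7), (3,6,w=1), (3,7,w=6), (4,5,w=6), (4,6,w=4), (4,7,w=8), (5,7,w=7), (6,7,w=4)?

Apply Kruskal's algorithm (sort edges by weight, add if no cycle):

Sorted edges by weight:
  (1,6) w=1
  (3,6) w=1
  (1,2) w=2
  (2,7) w=2
  (3,4) w=3
  (1,3) w=4
  (4,6) w=4
  (6,7) w=4
  (2,4) w=6
  (3,7) w=6
  (4,5) w=6
  (1,4) w=7
  (3,5) w=7
  (5,7) w=7
  (1,7) w=8
  (2,3) w=8
  (4,7) w=8

Add edge (1,6) w=1 -- no cycle. Running total: 1
Add edge (3,6) w=1 -- no cycle. Running total: 2
Add edge (1,2) w=2 -- no cycle. Running total: 4
Add edge (2,7) w=2 -- no cycle. Running total: 6
Add edge (3,4) w=3 -- no cycle. Running total: 9
Skip edge (1,3) w=4 -- would create cycle
Skip edge (4,6) w=4 -- would create cycle
Skip edge (6,7) w=4 -- would create cycle
Skip edge (2,4) w=6 -- would create cycle
Skip edge (3,7) w=6 -- would create cycle
Add edge (4,5) w=6 -- no cycle. Running total: 15

MST edges: (1,6,w=1), (3,6,w=1), (1,2,w=2), (2,7,w=2), (3,4,w=3), (4,5,w=6)
Total MST weight: 1 + 1 + 2 + 2 + 3 + 6 = 15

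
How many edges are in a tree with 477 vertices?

A tree on n vertices always has exactly n - 1 edges.
For n = 477: edges = 477 - 1 = 476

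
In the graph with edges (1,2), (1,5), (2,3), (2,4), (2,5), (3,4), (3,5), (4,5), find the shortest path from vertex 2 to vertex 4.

Step 1: Build adjacency list:
  1: 2, 5
  2: 1, 3, 4, 5
  3: 2, 4, 5
  4: 2, 3, 5
  5: 1, 2, 3, 4

Step 2: BFS from vertex 2 to find shortest path to 4:
  vertex 1 reached at distance 1
  vertex 3 reached at distance 1
  vertex 4 reached at distance 1

Step 3: Shortest path: 2 -> 4
Path length: 1 edge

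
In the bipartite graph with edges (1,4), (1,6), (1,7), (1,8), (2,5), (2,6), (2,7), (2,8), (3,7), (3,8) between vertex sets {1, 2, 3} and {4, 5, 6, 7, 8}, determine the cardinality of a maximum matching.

Step 1: List the neighbors of each left vertex:
  1: 4, 6, 7, 8
  2: 5, 6, 7, 8
  3: 7, 8

Step 2: Greedily match left vertices, then look for augmenting paths:
  Match 1 -- 4
  Match 2 -- 5
  Match 3 -- 7
  No augmenting path remains.

Step 3: Verify this is maximum:
  Matching size 3 = min(|L|, |R|) = min(3, 5), which is an upper bound, so this matching is maximum.

Maximum matching: {(1,4), (2,5), (3,7)}
Size: 3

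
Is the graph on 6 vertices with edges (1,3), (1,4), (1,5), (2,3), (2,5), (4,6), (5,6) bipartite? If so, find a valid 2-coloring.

Step 1: Attempt 2-coloring using BFS:
  Start at vertex 1, assign color 0
  Color vertex 3 with color 1 (neighbor of 1)
  Color vertex 4 with color 1 (neighbor of 1)
  Color vertex 5 with color 1 (neighbor of 1)
  Color vertex 2 with color 0 (neighbor of 3)
  Color vertex 6 with color 0 (neighbor of 4)

Step 2: 2-coloring succeeded. No conflicts found.
  Set A (color 0): {1, 2, 6}
  Set B (color 1): {3, 4, 5}

The graph is bipartite with partition {1, 2, 6}, {3, 4, 5}.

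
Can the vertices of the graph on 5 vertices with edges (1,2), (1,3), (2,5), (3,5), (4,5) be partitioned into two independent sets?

Step 1: Attempt 2-coloring using BFS:
  Start at vertex 1, assign color 0
  Color vertex 2 with color 1 (neighbor of 1)
  Color vertex 3 with color 1 (neighbor of 1)
  Color vertex 5 with color 0 (neighbor of 2)
  Color vertex 4 with color 1 (neighbor of 5)

Step 2: 2-coloring succeeded. No conflicts found.
  Set A (color 0): {1, 5}
  Set B (color 1): {2, 3, 4}

The graph is bipartite with partition {1, 5}, {2, 3, 4}.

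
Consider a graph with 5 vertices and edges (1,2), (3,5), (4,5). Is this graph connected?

Step 1: Build adjacency list from edges:
  1: 2
  2: 1
  3: 5
  4: 5
  5: 3, 4

Step 2: Run BFS/DFS from vertex 1:
  Visited: {1, 2}
  Reached 2 of 5 vertices

Step 3: Only 2 of 5 vertices reached. Graph is disconnected.
Connected components: {1, 2}, {3, 4, 5}
Answer: No, the graph is not connected (2 components).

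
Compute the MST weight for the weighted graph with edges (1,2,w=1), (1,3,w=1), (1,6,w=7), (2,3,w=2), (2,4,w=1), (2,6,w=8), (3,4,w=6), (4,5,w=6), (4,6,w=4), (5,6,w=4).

Apply Kruskal's algorithm (sort edges by weight, add if no cycle):

Sorted edges by weight:
  (1,2) w=1
  (1,3) w=1
  (2,4) w=1
  (2,3) w=2
  (4,6) w=4
  (5,6) w=4
  (3,4) w=6
  (4,5) w=6
  (1,6) w=7
  (2,6) w=8

Add edge (1,2) w=1 -- no cycle. Running total: 1
Add edge (1,3) w=1 -- no cycle. Running total: 2
Add edge (2,4) w=1 -- no cycle. Running total: 3
Skip edge (2,3) w=2 -- would create cycle
Add edge (4,6) w=4 -- no cycle. Running total: 7
Add edge (5,6) w=4 -- no cycle. Running total: 11

MST edges: (1,2,w=1), (1,3,w=1), (2,4,w=1), (4,6,w=4), (5,6,w=4)
Total MST weight: 1 + 1 + 1 + 4 + 4 = 11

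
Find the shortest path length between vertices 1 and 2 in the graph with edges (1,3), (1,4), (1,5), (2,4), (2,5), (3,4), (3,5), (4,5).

Step 1: Build adjacency list:
  1: 3, 4, 5
  2: 4, 5
  3: 1, 4, 5
  4: 1, 2, 3, 5
  5: 1, 2, 3, 4

Step 2: BFS from vertex 1 to find shortest path to 2:
  vertex 3 reached at distance 1
  vertex 4 reached at distance 1
  vertex 5 reached at distance 1
  vertex 2 reached at distance 2

Step 3: Shortest path: 1 -> 5 -> 2
Path length: 2 edges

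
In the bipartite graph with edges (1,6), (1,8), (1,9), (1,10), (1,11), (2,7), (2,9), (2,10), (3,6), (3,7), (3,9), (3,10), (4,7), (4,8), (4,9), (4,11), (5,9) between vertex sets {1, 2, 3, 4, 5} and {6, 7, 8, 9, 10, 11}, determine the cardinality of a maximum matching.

Step 1: List the neighbors of each left vertex:
  1: 6, 8, 9, 10, 11
  2: 7, 9, 10
  3: 6, 7, 9, 10
  4: 7, 8, 9, 11
  5: 9

Step 2: Greedily match left vertices, then look for augmenting paths:
  Match 1 -- 6
  Match 2 -- 7
  Match 3 -- 10
  Match 4 -- 8
  Match 5 -- 9
  No augmenting path remains.

Step 3: Verify this is maximum:
  Matching size 5 = min(|L|, |R|) = min(5, 6), which is an upper bound, so this matching is maximum.

Maximum matching: {(1,6), (2,7), (3,10), (4,8), (5,9)}
Size: 5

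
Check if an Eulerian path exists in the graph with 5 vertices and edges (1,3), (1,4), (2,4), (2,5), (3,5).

Step 1: Find the degree of each vertex:
  deg(1) = 2
  deg(2) = 2
  deg(3) = 2
  deg(4) = 2
  deg(5) = 2

Step 2: Count vertices with odd degree:
  All vertices have even degree (0 odd-degree vertices)

Step 3: Apply Euler's theorem:
  - Eulerian circuit exists iff graph is connected and all vertices have even degree
  - Eulerian path exists iff graph is connected and has 0 or 2 odd-degree vertices

Graph is connected with 0 odd-degree vertices.
Both Eulerian circuit and Eulerian path exist.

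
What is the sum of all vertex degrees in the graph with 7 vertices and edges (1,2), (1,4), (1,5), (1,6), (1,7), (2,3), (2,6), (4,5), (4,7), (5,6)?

Step 1: Count edges incident to each vertex:
  deg(1) = 5 (neighbors: 2, 4, 5, 6, 7)
  deg(2) = 3 (neighbors: 1, 3, 6)
  deg(3) = 1 (neighbors: 2)
  deg(4) = 3 (neighbors: 1, 5, 7)
  deg(5) = 3 (neighbors: 1, 4, 6)
  deg(6) = 3 (neighbors: 1, 2, 5)
  deg(7) = 2 (neighbors: 1, 4)

Step 2: Sum all degrees:
  5 + 3 + 1 + 3 + 3 + 3 + 2 = 20

Verification: sum of degrees = 2 * |E| = 2 * 10 = 20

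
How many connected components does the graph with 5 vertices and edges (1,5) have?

Step 1: Build adjacency list from edges:
  1: 5
  2: (none)
  3: (none)
  4: (none)
  5: 1

Step 2: Run BFS/DFS from vertex 1:
  Visited: {1, 5}
  Reached 2 of 5 vertices

Step 3: Only 2 of 5 vertices reached. Graph is disconnected.
Connected components: {1, 5}, {2}, {3}, {4}
Number of connected components: 4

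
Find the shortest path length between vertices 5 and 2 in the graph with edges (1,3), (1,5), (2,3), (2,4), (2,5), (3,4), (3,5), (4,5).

Step 1: Build adjacency list:
  1: 3, 5
  2: 3, 4, 5
  3: 1, 2, 4, 5
  4: 2, 3, 5
  5: 1, 2, 3, 4

Step 2: BFS from vertex 5 to find shortest path to 2:
  vertex 1 reached at distance 1
  vertex 2 reached at distance 1

Step 3: Shortest path: 5 -> 2
Path length: 1 edge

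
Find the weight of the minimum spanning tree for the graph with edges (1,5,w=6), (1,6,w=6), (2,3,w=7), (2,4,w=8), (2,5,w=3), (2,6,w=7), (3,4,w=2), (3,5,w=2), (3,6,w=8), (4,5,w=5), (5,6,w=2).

Apply Kruskal's algorithm (sort edges by weight, add if no cycle):

Sorted edges by weight:
  (3,5) w=2
  (3,4) w=2
  (5,6) w=2
  (2,5) w=3
  (4,5) w=5
  (1,5) w=6
  (1,6) w=6
  (2,3) w=7
  (2,6) w=7
  (2,4) w=8
  (3,6) w=8

Add edge (3,5) w=2 -- no cycle. Running total: 2
Add edge (3,4) w=2 -- no cycle. Running total: 4
Add edge (5,6) w=2 -- no cycle. Running total: 6
Add edge (2,5) w=3 -- no cycle. Running total: 9
Skip edge (4,5) w=5 -- would create cycle
Add edge (1,5) w=6 -- no cycle. Running total: 15

MST edges: (3,5,w=2), (3,4,w=2), (5,6,w=2), (2,5,w=3), (1,5,w=6)
Total MST weight: 2 + 2 + 2 + 3 + 6 = 15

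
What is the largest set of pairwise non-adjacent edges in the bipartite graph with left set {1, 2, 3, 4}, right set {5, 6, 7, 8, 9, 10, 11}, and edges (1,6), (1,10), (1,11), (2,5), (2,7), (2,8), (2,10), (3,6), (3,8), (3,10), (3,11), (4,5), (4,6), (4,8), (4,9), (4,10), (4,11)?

Step 1: List the neighbors of each left vertex:
  1: 6, 10, 11
  2: 5, 7, 8, 10
  3: 6, 8, 10, 11
  4: 5, 6, 8, 9, 10, 11

Step 2: Greedily match left vertices, then look for augmenting paths:
  Match 1 -- 6
  Match 2 -- 5
  Match 3 -- 8
  Match 4 -- 9
  No augmenting path remains.

Step 3: Verify this is maximum:
  Matching size 4 = min(|L|, |R|) = min(4, 7), which is an upper bound, so this matching is maximum.

Maximum matching: {(1,6), (2,5), (3,8), (4,9)}
Size: 4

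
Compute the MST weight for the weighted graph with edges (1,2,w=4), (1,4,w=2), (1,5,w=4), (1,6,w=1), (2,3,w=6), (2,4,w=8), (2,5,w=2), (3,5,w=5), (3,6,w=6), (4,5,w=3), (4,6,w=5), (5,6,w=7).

Apply Kruskal's algorithm (sort edges by weight, add if no cycle):

Sorted edges by weight:
  (1,6) w=1
  (1,4) w=2
  (2,5) w=2
  (4,5) w=3
  (1,2) w=4
  (1,5) w=4
  (3,5) w=5
  (4,6) w=5
  (2,3) w=6
  (3,6) w=6
  (5,6) w=7
  (2,4) w=8

Add edge (1,6) w=1 -- no cycle. Running total: 1
Add edge (1,4) w=2 -- no cycle. Running total: 3
Add edge (2,5) w=2 -- no cycle. Running total: 5
Add edge (4,5) w=3 -- no cycle. Running total: 8
Skip edge (1,2) w=4 -- would create cycle
Skip edge (1,5) w=4 -- would create cycle
Add edge (3,5) w=5 -- no cycle. Running total: 13

MST edges: (1,6,w=1), (1,4,w=2), (2,5,w=2), (4,5,w=3), (3,5,w=5)
Total MST weight: 1 + 2 + 2 + 3 + 5 = 13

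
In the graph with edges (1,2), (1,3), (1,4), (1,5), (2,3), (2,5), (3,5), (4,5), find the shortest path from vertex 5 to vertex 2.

Step 1: Build adjacency list:
  1: 2, 3, 4, 5
  2: 1, 3, 5
  3: 1, 2, 5
  4: 1, 5
  5: 1, 2, 3, 4

Step 2: BFS from vertex 5 to find shortest path to 2:
  vertex 1 reached at distance 1
  vertex 2 reached at distance 1

Step 3: Shortest path: 5 -> 2
Path length: 1 edge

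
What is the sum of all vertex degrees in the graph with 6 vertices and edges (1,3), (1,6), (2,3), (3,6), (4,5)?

Step 1: Count edges incident to each vertex:
  deg(1) = 2 (neighbors: 3, 6)
  deg(2) = 1 (neighbors: 3)
  deg(3) = 3 (neighbors: 1, 2, 6)
  deg(4) = 1 (neighbors: 5)
  deg(5) = 1 (neighbors: 4)
  deg(6) = 2 (neighbors: 1, 3)

Step 2: Sum all degrees:
  2 + 1 + 3 + 1 + 1 + 2 = 10

Verification: sum of degrees = 2 * |E| = 2 * 5 = 10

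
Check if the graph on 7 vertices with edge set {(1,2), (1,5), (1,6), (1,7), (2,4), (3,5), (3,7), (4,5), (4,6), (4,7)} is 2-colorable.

Step 1: Attempt 2-coloring using BFS:
  Start at vertex 1, assign color 0
  Color vertex 2 with color 1 (neighbor of 1)
  Color vertex 5 with color 1 (neighbor of 1)
  Color vertex 6 with color 1 (neighbor of 1)
  Color vertex 7 with color 1 (neighbor of 1)
  Color vertex 4 with color 0 (neighbor of 2)
  Color vertex 3 with color 0 (neighbor of 5)

Step 2: 2-coloring succeeded. No conflicts found.
  Set A (color 0): {1, 3, 4}
  Set B (color 1): {2, 5, 6, 7}

The graph is bipartite with partition {1, 3, 4}, {2, 5, 6, 7}.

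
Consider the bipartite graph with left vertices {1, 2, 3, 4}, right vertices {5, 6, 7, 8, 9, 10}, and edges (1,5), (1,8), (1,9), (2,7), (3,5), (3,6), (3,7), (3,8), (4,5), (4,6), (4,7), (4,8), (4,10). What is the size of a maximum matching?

Step 1: List the neighbors of each left vertex:
  1: 5, 8, 9
  2: 7
  3: 5, 6, 7, 8
  4: 5, 6, 7, 8, 10

Step 2: Greedily match left vertices, then look for augmenting paths:
  Match 1 -- 5
  Match 2 -- 7
  Match 3 -- 6
  Match 4 -- 8
  No augmenting path remains.

Step 3: Verify this is maximum:
  Matching size 4 = min(|L|, |R|) = min(4, 6), which is an upper bound, so this matching is maximum.

Maximum matching: {(1,5), (2,7), (3,6), (4,8)}
Size: 4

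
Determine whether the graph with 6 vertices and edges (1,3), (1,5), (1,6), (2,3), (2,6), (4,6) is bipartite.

Step 1: Attempt 2-coloring using BFS:
  Start at vertex 1, assign color 0
  Color vertex 3 with color 1 (neighbor of 1)
  Color vertex 5 with color 1 (neighbor of 1)
  Color vertex 6 with color 1 (neighbor of 1)
  Color vertex 2 with color 0 (neighbor of 3)
  Color vertex 4 with color 0 (neighbor of 6)

Step 2: 2-coloring succeeded. No conflicts found.
  Set A (color 0): {1, 2, 4}
  Set B (color 1): {3, 5, 6}

The graph is bipartite with partition {1, 2, 4}, {3, 5, 6}.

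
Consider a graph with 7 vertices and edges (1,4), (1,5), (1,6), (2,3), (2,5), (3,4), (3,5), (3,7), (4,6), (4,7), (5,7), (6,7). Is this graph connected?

Step 1: Build adjacency list from edges:
  1: 4, 5, 6
  2: 3, 5
  3: 2, 4, 5, 7
  4: 1, 3, 6, 7
  5: 1, 2, 3, 7
  6: 1, 4, 7
  7: 3, 4, 5, 6

Step 2: Run BFS/DFS from vertex 1:
  Visited: {1, 4, 5, 6, 3, 7, 2}
  Reached 7 of 7 vertices

Step 3: All 7 vertices reached from vertex 1, so the graph is connected.
Answer: Yes, the graph is connected.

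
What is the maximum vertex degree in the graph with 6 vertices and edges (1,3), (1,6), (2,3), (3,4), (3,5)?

Step 1: Count edges incident to each vertex:
  deg(1) = 2 (neighbors: 3, 6)
  deg(2) = 1 (neighbors: 3)
  deg(3) = 4 (neighbors: 1, 2, 4, 5)
  deg(4) = 1 (neighbors: 3)
  deg(5) = 1 (neighbors: 3)
  deg(6) = 1 (neighbors: 1)

Step 2: Find maximum:
  max(2, 1, 4, 1, 1, 1) = 4 (vertex 3)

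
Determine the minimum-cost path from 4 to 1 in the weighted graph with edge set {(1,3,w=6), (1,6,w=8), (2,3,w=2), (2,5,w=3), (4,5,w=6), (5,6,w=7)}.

Step 1: Build adjacency list with weights:
  1: 3(w=6), 6(w=8)
  2: 3(w=2), 5(w=3)
  3: 1(w=6), 2(w=2)
  4: 5(w=6)
  5: 2(w=3), 4(w=6), 6(w=7)
  6: 1(w=8), 5(w=7)

Step 2: Apply Dijkstra's algorithm from vertex 4:
  Visit vertex 4 (distance=0)
    Update dist[5] = 6
  Visit vertex 5 (distance=6)
    Update dist[2] = 9
    Update dist[6] = 13
  Visit vertex 2 (distance=9)
    Update dist[3] = 11
  Visit vertex 3 (distance=11)
    Update dist[1] = 17
  Visit vertex 6 (distance=13)
  Visit vertex 1 (distance=17)

Step 3: Shortest path: 4 -> 5 -> 2 -> 3 -> 1
Total weight: 6 + 3 + 2 + 6 = 17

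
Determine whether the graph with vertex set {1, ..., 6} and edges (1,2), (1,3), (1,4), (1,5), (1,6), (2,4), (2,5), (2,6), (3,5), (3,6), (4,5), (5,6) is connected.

Step 1: Build adjacency list from edges:
  1: 2, 3, 4, 5, 6
  2: 1, 4, 5, 6
  3: 1, 5, 6
  4: 1, 2, 5
  5: 1, 2, 3, 4, 6
  6: 1, 2, 3, 5

Step 2: Run BFS/DFS from vertex 1:
  Visited: {1, 2, 3, 4, 5, 6}
  Reached 6 of 6 vertices

Step 3: All 6 vertices reached from vertex 1, so the graph is connected.
Answer: Yes, the graph is connected.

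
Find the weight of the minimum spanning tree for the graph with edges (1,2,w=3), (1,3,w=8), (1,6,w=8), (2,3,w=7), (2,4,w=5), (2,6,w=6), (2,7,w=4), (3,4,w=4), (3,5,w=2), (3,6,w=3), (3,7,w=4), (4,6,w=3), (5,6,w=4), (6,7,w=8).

Apply Kruskal's algorithm (sort edges by weight, add if no cycle):

Sorted edges by weight:
  (3,5) w=2
  (1,2) w=3
  (3,6) w=3
  (4,6) w=3
  (2,7) w=4
  (3,7) w=4
  (3,4) w=4
  (5,6) w=4
  (2,4) w=5
  (2,6) w=6
  (2,3) w=7
  (1,6) w=8
  (1,3) w=8
  (6,7) w=8

Add edge (3,5) w=2 -- no cycle. Running total: 2
Add edge (1,2) w=3 -- no cycle. Running total: 5
Add edge (3,6) w=3 -- no cycle. Running total: 8
Add edge (4,6) w=3 -- no cycle. Running total: 11
Add edge (2,7) w=4 -- no cycle. Running total: 15
Add edge (3,7) w=4 -- no cycle. Running total: 19

MST edges: (3,5,w=2), (1,2,w=3), (3,6,w=3), (4,6,w=3), (2,7,w=4), (3,7,w=4)
Total MST weight: 2 + 3 + 3 + 3 + 4 + 4 = 19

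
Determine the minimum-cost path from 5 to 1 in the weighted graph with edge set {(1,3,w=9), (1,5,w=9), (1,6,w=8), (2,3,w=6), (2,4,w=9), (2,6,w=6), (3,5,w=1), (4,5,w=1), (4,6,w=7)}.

Step 1: Build adjacency list with weights:
  1: 3(w=9), 5(w=9), 6(w=8)
  2: 3(w=6), 4(w=9), 6(w=6)
  3: 1(w=9), 2(w=6), 5(w=1)
  4: 2(w=9), 5(w=1), 6(w=7)
  5: 1(w=9), 3(w=1), 4(w=1)
  6: 1(w=8), 2(w=6), 4(w=7)

Step 2: Apply Dijkstra's algorithm from vertex 5:
  Visit vertex 5 (distance=0)
    Update dist[1] = 9
    Update dist[3] = 1
    Update dist[4] = 1
  Visit vertex 3 (distance=1)
    Update dist[2] = 7
  Visit vertex 4 (distance=1)
    Update dist[6] = 8
  Visit vertex 2 (distance=7)
  Visit vertex 6 (distance=8)
  Visit vertex 1 (distance=9)

Step 3: Shortest path: 5 -> 1
Total weight: 9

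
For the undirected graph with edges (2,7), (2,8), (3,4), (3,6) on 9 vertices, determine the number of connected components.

Step 1: Build adjacency list from edges:
  1: (none)
  2: 7, 8
  3: 4, 6
  4: 3
  5: (none)
  6: 3
  7: 2
  8: 2
  9: (none)

Step 2: Run BFS/DFS from vertex 1:
  Visited: {1}
  Reached 1 of 9 vertices

Step 3: Only 1 of 9 vertices reached. Graph is disconnected.
Connected components: {1}, {2, 7, 8}, {3, 4, 6}, {5}, {9}
Number of connected components: 5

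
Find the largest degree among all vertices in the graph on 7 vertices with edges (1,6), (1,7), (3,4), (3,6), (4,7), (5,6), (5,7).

Step 1: Count edges incident to each vertex:
  deg(1) = 2 (neighbors: 6, 7)
  deg(2) = 0 (neighbors: none)
  deg(3) = 2 (neighbors: 4, 6)
  deg(4) = 2 (neighbors: 3, 7)
  deg(5) = 2 (neighbors: 6, 7)
  deg(6) = 3 (neighbors: 1, 3, 5)
  deg(7) = 3 (neighbors: 1, 4, 5)

Step 2: Find maximum:
  max(2, 0, 2, 2, 2, 3, 3) = 3 (vertex 6)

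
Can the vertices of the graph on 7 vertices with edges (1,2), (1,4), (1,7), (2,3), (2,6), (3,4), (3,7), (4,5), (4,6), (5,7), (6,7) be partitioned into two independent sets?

Step 1: Attempt 2-coloring using BFS:
  Start at vertex 1, assign color 0
  Color vertex 2 with color 1 (neighbor of 1)
  Color vertex 4 with color 1 (neighbor of 1)
  Color vertex 7 with color 1 (neighbor of 1)
  Color vertex 3 with color 0 (neighbor of 2)
  Color vertex 6 with color 0 (neighbor of 2)
  Color vertex 5 with color 0 (neighbor of 4)

Step 2: 2-coloring succeeded. No conflicts found.
  Set A (color 0): {1, 3, 5, 6}
  Set B (color 1): {2, 4, 7}

The graph is bipartite with partition {1, 3, 5, 6}, {2, 4, 7}.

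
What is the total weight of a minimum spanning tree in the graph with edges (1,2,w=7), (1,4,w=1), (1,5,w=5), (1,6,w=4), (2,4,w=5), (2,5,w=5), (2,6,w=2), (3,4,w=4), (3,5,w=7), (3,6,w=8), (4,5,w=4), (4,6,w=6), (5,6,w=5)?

Apply Kruskal's algorithm (sort edges by weight, add if no cycle):

Sorted edges by weight:
  (1,4) w=1
  (2,6) w=2
  (1,6) w=4
  (3,4) w=4
  (4,5) w=4
  (1,5) w=5
  (2,4) w=5
  (2,5) w=5
  (5,6) w=5
  (4,6) w=6
  (1,2) w=7
  (3,5) w=7
  (3,6) w=8

Add edge (1,4) w=1 -- no cycle. Running total: 1
Add edge (2,6) w=2 -- no cycle. Running total: 3
Add edge (1,6) w=4 -- no cycle. Running total: 7
Add edge (3,4) w=4 -- no cycle. Running total: 11
Add edge (4,5) w=4 -- no cycle. Running total: 15

MST edges: (1,4,w=1), (2,6,w=2), (1,6,w=4), (3,4,w=4), (4,5,w=4)
Total MST weight: 1 + 2 + 4 + 4 + 4 = 15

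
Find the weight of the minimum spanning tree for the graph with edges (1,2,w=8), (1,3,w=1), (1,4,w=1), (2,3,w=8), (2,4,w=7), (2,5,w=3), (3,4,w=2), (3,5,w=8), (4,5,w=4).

Apply Kruskal's algorithm (sort edges by weight, add if no cycle):

Sorted edges by weight:
  (1,3) w=1
  (1,4) w=1
  (3,4) w=2
  (2,5) w=3
  (4,5) w=4
  (2,4) w=7
  (1,2) w=8
  (2,3) w=8
  (3,5) w=8

Add edge (1,3) w=1 -- no cycle. Running total: 1
Add edge (1,4) w=1 -- no cycle. Running total: 2
Skip edge (3,4) w=2 -- would create cycle
Add edge (2,5) w=3 -- no cycle. Running total: 5
Add edge (4,5) w=4 -- no cycle. Running total: 9

MST edges: (1,3,w=1), (1,4,w=1), (2,5,w=3), (4,5,w=4)
Total MST weight: 1 + 1 + 3 + 4 = 9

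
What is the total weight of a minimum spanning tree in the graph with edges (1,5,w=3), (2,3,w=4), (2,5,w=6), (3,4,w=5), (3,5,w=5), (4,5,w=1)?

Apply Kruskal's algorithm (sort edges by weight, add if no cycle):

Sorted edges by weight:
  (4,5) w=1
  (1,5) w=3
  (2,3) w=4
  (3,5) w=5
  (3,4) w=5
  (2,5) w=6

Add edge (4,5) w=1 -- no cycle. Running total: 1
Add edge (1,5) w=3 -- no cycle. Running total: 4
Add edge (2,3) w=4 -- no cycle. Running total: 8
Add edge (3,5) w=5 -- no cycle. Running total: 13

MST edges: (4,5,w=1), (1,5,w=3), (2,3,w=4), (3,5,w=5)
Total MST weight: 1 + 3 + 4 + 5 = 13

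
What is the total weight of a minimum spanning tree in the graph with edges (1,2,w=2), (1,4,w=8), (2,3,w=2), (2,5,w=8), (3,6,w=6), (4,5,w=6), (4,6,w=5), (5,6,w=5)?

Apply Kruskal's algorithm (sort edges by weight, add if no cycle):

Sorted edges by weight:
  (1,2) w=2
  (2,3) w=2
  (4,6) w=5
  (5,6) w=5
  (3,6) w=6
  (4,5) w=6
  (1,4) w=8
  (2,5) w=8

Add edge (1,2) w=2 -- no cycle. Running total: 2
Add edge (2,3) w=2 -- no cycle. Running total: 4
Add edge (4,6) w=5 -- no cycle. Running total: 9
Add edge (5,6) w=5 -- no cycle. Running total: 14
Add edge (3,6) w=6 -- no cycle. Running total: 20

MST edges: (1,2,w=2), (2,3,w=2), (4,6,w=5), (5,6,w=5), (3,6,w=6)
Total MST weight: 2 + 2 + 5 + 5 + 6 = 20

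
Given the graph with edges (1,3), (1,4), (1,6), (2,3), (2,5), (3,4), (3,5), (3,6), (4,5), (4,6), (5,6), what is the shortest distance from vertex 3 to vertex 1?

Step 1: Build adjacency list:
  1: 3, 4, 6
  2: 3, 5
  3: 1, 2, 4, 5, 6
  4: 1, 3, 5, 6
  5: 2, 3, 4, 6
  6: 1, 3, 4, 5

Step 2: BFS from vertex 3 to find shortest path to 1:
  vertex 1 reached at distance 1

Step 3: Shortest path: 3 -> 1
Path length: 1 edge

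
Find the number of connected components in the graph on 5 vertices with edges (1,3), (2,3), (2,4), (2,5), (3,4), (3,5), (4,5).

Step 1: Build adjacency list from edges:
  1: 3
  2: 3, 4, 5
  3: 1, 2, 4, 5
  4: 2, 3, 5
  5: 2, 3, 4

Step 2: Run BFS/DFS from vertex 1:
  Visited: {1, 3, 2, 4, 5}
  Reached 5 of 5 vertices

Step 3: All 5 vertices reached from vertex 1, so the graph is connected.
Number of connected components: 1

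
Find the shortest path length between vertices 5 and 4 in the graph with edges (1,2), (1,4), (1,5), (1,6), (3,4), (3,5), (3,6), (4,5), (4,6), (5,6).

Step 1: Build adjacency list:
  1: 2, 4, 5, 6
  2: 1
  3: 4, 5, 6
  4: 1, 3, 5, 6
  5: 1, 3, 4, 6
  6: 1, 3, 4, 5

Step 2: BFS from vertex 5 to find shortest path to 4:
  vertex 1 reached at distance 1
  vertex 3 reached at distance 1
  vertex 4 reached at distance 1

Step 3: Shortest path: 5 -> 4
Path length: 1 edge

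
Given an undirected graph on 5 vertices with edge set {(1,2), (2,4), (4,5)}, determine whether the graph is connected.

Step 1: Build adjacency list from edges:
  1: 2
  2: 1, 4
  3: (none)
  4: 2, 5
  5: 4

Step 2: Run BFS/DFS from vertex 1:
  Visited: {1, 2, 4, 5}
  Reached 4 of 5 vertices

Step 3: Only 4 of 5 vertices reached. Graph is disconnected.
Connected components: {1, 2, 4, 5}, {3}
Answer: No, the graph is not connected (2 components).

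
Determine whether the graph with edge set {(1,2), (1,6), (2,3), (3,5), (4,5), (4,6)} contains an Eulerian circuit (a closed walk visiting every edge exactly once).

Step 1: Find the degree of each vertex:
  deg(1) = 2
  deg(2) = 2
  deg(3) = 2
  deg(4) = 2
  deg(5) = 2
  deg(6) = 2

Step 2: Count vertices with odd degree:
  All vertices have even degree (0 odd-degree vertices)

Step 3: Apply Euler's theorem:
  - Eulerian circuit exists iff graph is connected and all vertices have even degree
  - Eulerian path exists iff graph is connected and has 0 or 2 odd-degree vertices

Graph is connected with 0 odd-degree vertices.
Both Eulerian circuit and Eulerian path exist.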